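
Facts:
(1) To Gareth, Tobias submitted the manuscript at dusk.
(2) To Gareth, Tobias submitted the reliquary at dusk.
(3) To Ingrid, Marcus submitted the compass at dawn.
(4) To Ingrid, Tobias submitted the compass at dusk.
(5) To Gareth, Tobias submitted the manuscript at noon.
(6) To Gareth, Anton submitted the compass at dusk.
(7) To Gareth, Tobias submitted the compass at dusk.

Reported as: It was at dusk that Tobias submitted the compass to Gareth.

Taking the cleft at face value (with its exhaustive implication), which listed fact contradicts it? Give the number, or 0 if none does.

The cleft puts "at dusk" in focus and presupposes the open proposition with same agent, thing, recipient (Tobias / the compass / Gareth).
The exhaustive reading says no other setting fits that background.
Every other fact differs from the presupposition on some backgrounded slot, so none challenges the exhaustivity.

0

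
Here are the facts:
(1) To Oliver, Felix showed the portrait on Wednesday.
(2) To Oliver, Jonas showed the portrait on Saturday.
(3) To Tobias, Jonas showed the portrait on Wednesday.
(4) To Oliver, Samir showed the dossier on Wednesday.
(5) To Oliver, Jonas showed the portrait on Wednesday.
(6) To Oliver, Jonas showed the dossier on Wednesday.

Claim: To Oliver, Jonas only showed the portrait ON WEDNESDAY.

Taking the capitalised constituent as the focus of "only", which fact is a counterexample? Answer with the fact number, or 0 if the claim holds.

The capitals mark "on Wednesday" as focus. So "only" rules out other settings, with the rest (agent = Jonas, thing = the portrait, recipient = Oliver) as background.
Fact (2) matches on agent = Jonas, thing = the portrait, recipient = Oliver, but has setting = on Saturday instead. That refutes the claim.

2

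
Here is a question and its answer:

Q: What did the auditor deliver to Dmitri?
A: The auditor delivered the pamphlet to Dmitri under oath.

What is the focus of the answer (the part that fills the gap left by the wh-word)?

the pamphlet

The wh-word "what" asks about the direct object.
In the answer, "the auditor" and "to Dmitri" are given — repeated from the question.
"under oath" is also new, but it specifies the manner, which is not what the question asks about — so it is not the focus.
The constituent filling the direct object gap is "the pamphlet"; that is the focus.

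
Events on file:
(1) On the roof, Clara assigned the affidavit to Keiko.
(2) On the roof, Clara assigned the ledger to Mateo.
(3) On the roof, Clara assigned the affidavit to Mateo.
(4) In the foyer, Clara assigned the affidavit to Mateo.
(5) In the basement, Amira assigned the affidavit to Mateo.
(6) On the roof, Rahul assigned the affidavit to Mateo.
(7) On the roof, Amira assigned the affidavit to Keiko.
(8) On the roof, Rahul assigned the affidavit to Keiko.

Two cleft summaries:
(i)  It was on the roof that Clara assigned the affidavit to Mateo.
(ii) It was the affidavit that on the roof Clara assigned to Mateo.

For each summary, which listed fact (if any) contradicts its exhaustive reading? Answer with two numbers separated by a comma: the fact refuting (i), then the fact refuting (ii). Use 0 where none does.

4, 2

Summary (i) focuses "on the roof" (the setting); background Clara as agent and the affidavit as thing and Mateo as recipient. Fact (4) matches that background with setting = in the foyer — refutes (i).
Summary (ii) focuses "the affidavit" (the thing); background Clara as agent and Mateo as recipient and on the roof as setting. Fact (2) matches that background with thing = the ledger — refutes (ii).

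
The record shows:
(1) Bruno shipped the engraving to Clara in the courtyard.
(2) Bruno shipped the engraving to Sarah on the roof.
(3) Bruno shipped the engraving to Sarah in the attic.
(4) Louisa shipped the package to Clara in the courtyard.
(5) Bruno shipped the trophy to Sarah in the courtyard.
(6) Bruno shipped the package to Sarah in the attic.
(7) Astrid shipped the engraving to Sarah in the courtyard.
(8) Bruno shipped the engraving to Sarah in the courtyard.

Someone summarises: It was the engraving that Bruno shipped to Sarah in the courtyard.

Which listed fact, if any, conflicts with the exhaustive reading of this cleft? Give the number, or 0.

Focus of the cleft: "the engraving" (the thing). Presupposed background: same agent, recipient, setting (Bruno / Sarah / in the courtyard).
The exhaustive reading says no other thing fits that background.
But fact (5) also has same agent, recipient, setting (Bruno / Sarah / in the courtyard), with thing = the trophy — so the exhaustive reading fails.

5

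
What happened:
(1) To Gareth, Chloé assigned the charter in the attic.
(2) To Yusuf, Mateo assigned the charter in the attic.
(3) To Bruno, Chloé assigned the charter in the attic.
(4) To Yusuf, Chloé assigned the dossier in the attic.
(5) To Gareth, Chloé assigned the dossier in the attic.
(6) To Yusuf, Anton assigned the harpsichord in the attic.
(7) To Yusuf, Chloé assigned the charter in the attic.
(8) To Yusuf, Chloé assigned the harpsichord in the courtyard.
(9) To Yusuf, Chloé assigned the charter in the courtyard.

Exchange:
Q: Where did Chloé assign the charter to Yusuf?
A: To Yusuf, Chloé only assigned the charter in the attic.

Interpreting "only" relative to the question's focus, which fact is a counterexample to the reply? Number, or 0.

The question "Where did ...?" targets the setting, so in the reply the focus falls on "in the attic".
"Only" then excludes alternative settings while the background — agent = Chloé, thing = the charter, recipient = Yusuf — is held fixed.
Fact (9) keeps agent = Chloé, thing = the charter, recipient = Yusuf but has setting = in the courtyard; that refutes the reply.
(Fact (1) would refute a reading with focus on the recipient — but that is not what the question asks.)

9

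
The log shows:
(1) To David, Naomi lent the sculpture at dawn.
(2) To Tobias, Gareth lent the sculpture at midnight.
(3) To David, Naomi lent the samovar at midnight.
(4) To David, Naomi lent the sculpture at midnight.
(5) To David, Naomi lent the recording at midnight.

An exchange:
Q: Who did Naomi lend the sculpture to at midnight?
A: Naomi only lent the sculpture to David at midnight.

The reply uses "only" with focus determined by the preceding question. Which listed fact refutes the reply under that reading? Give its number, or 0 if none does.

0

The question "Who did ... to ...?" targets the recipient, so in the reply the focus falls on "David".
"Only" then excludes alternative recipients while the background — agent = Naomi, thing = the sculpture, setting = at midnight — is held fixed.
No listed fact shares that background with another recipient. Nothing contradicts the reply.
(Fact (3) would refute a reading with focus on the thing — but that is not what the question asks.)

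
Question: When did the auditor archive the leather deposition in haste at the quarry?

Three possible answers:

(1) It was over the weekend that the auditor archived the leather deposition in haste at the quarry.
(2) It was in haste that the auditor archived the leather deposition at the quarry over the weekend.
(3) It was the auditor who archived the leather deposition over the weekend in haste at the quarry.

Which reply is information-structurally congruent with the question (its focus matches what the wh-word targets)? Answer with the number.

1

The question word "when" targets the time.
Option (1) clefts "over the weekend" — that matches what the question asks about.
Option (2) clefts "in haste" — the manner, not what was asked.
Option (3) clefts "the auditor" — the subject (agent), not what was asked.
So the congruent reply is (1).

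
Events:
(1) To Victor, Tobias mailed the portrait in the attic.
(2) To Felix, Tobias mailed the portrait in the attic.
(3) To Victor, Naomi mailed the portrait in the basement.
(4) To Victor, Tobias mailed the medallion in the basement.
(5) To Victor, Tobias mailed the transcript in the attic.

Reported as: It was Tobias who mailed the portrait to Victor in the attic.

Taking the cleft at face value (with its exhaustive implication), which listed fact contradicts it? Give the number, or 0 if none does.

Focus of the cleft: "Tobias" (the agent). Presupposed background: the portrait as thing and Victor as recipient and in the attic as setting.
The exhaustive reading says no other agent fits that background.
No listed fact matches the background with a different agent. Exhaustivity holds.

0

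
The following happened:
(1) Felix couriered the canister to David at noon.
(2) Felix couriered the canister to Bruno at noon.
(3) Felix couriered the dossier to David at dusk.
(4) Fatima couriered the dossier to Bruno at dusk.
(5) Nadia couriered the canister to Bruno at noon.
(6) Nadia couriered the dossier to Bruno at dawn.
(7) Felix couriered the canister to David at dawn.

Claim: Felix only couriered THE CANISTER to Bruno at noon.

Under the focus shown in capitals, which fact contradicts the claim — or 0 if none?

Focus (in capitals) is "the canister" — the thing. "Only" excludes alternative things while holding fixed agent = Felix, recipient = Bruno, setting = at noon.
Every other fact changes something in the background, not just the thing. Nothing refutes the claim.

0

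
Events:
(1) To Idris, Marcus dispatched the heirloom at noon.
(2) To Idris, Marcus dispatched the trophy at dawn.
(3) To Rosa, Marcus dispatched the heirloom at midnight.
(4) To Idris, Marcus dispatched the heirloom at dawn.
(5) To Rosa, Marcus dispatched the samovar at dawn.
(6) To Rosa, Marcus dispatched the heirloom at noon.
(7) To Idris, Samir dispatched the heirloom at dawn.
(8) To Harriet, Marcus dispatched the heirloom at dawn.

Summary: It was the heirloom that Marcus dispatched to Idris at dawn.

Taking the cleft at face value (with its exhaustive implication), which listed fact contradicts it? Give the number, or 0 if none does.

2

The cleft puts "the heirloom" in focus and presupposes the open proposition with Marcus as agent and Idris as recipient and at dawn as setting.
Exhaustivity: the heirloom is the only thing satisfying that background.
But fact (2) also has Marcus as agent and Idris as recipient and at dawn as setting, with thing = the trophy — so the exhaustive reading fails.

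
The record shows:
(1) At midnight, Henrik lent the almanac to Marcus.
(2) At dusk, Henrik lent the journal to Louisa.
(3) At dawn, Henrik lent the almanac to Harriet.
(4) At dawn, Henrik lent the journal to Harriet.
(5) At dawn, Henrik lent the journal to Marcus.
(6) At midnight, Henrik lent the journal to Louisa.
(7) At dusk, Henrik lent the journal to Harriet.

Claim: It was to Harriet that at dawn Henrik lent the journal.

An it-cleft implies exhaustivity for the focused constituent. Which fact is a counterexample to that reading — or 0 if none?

The cleft puts "Harriet" in focus and presupposes the open proposition with same agent, thing, setting (Henrik / the journal / at dawn).
The exhaustive reading says no other recipient fits that background.
But fact (5) also has same agent, thing, setting (Henrik / the journal / at dawn), with recipient = Marcus — so the exhaustive reading fails.

5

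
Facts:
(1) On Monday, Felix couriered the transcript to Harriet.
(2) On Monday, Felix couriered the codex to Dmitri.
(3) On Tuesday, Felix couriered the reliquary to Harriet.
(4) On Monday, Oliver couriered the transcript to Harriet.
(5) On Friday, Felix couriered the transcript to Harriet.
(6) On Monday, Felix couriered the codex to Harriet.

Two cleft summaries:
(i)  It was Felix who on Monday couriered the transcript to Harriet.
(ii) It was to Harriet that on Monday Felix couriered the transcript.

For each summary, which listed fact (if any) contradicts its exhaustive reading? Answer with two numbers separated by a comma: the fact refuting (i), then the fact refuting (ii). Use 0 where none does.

Summary (i) focuses "Felix" (the agent); background same thing, recipient, setting (the transcript / Harriet / on Monday). Fact (4) matches that background with agent = Oliver — refutes (i).
Summary (ii) focuses "Harriet" (the recipient); background same agent, thing, setting (Felix / the transcript / on Monday). No fact matches that background with a different recipient, so 0.

4, 0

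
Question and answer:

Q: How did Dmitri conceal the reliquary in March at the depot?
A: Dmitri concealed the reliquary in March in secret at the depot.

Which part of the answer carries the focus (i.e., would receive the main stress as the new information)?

The wh-word "how" asks about the manner.
In the answer, "Dmitri", "the reliquary", "in March" and "at the depot" are given — repeated from the question.
The constituent filling the manner gap is "in secret"; that is the focus and would carry nuclear stress.

in secret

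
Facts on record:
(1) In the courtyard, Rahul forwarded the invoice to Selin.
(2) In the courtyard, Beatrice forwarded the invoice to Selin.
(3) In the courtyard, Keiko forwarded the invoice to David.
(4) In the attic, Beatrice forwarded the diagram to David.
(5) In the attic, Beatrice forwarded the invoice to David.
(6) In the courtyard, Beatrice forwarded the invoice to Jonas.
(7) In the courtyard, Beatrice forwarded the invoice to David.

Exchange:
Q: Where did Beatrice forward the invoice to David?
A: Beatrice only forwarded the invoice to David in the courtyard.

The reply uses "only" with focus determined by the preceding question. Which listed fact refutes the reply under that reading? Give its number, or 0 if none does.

The question "Where did ...?" targets the setting, so in the reply the focus falls on "in the courtyard".
"Only" then excludes alternative settings while the background — agent = Beatrice, thing = the invoice, recipient = David — is held fixed.
Fact (5) shares the background with a different setting (in the attic) — counterexample.
(Fact (2) would refute a reading with focus on the recipient — but that is not what the question asks.)

5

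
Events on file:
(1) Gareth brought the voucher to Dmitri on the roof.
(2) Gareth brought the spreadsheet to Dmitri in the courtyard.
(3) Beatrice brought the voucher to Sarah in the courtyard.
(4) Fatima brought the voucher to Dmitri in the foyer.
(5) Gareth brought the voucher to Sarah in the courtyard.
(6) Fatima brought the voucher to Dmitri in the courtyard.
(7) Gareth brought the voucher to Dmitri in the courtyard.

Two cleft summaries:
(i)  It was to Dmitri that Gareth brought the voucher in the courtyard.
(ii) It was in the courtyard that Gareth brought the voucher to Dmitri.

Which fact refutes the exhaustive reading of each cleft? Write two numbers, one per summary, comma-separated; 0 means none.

Summary (i) focuses "Dmitri" (the recipient); background Gareth as agent and the voucher as thing and in the courtyard as setting. Fact (5) matches that background with recipient = Sarah — refutes (i).
Summary (ii) focuses "in the courtyard" (the setting); background Gareth as agent and the voucher as thing and Dmitri as recipient. Fact (1) matches that background with setting = on the roof — refutes (ii).

5, 1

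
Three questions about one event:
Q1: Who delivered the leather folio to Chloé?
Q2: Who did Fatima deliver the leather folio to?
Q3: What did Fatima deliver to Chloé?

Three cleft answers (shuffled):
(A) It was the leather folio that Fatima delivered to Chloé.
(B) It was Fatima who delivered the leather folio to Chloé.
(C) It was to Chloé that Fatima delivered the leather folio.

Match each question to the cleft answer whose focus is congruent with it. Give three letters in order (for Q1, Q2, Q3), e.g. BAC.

Q1 asks about the subject (agent); cleft (B) focuses "Fatima", which is the subject (agent) — so Q1 → B.
Q2 asks about the recipient; cleft (C) focuses "to Chloé", which is the recipient — so Q2 → C.
Q3 asks about the direct object; cleft (A) focuses "the leather folio", which is the direct object — so Q3 → A.
Mapping: Q1→B, Q2→C, Q3→A.

BCA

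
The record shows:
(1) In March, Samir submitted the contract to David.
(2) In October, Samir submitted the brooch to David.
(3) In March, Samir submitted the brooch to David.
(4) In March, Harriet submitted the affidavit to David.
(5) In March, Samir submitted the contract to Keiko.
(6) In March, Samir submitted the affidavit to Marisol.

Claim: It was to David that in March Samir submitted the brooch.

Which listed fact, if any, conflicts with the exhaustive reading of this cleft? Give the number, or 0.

Focus of the cleft: "David" (the recipient). Presupposed background: agent = Samir, thing = the brooch, setting = in March.
The exhaustive reading says no other recipient fits that background.
No listed fact matches the background with a different recipient. Exhaustivity holds.

0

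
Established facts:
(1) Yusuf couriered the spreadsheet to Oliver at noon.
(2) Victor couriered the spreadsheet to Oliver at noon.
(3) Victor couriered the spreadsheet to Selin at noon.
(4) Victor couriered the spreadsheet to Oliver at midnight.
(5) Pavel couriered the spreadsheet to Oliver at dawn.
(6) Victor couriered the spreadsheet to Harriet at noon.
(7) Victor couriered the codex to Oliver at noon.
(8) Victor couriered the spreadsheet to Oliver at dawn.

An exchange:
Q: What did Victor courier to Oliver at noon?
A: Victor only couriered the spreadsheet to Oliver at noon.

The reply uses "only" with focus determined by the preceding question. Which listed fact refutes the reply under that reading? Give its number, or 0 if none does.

7

Answering "What did ...?" puts focus on the thing — here, "the spreadsheet".
"Only" then excludes alternative things while the background — same agent, recipient, setting (Victor / Oliver / at noon) — is held fixed.
Fact (7) shares the background with a different thing (the codex) — counterexample.
(Fact (3) would refute a reading with focus on the recipient — but that is not what the question asks.)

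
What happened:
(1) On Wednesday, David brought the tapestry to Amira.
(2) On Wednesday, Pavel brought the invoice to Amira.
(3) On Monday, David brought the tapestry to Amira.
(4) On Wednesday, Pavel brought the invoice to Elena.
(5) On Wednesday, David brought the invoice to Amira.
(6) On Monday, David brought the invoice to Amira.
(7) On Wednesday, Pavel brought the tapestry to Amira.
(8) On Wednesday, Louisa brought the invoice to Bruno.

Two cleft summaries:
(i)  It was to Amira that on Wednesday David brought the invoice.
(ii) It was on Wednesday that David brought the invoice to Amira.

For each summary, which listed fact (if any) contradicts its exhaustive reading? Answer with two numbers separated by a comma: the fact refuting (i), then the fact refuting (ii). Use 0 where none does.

(i): focus "Amira". No fact shares agent = David, thing = the invoice, setting = on Wednesday with a different recipient. 0.
(ii): focus "on Wednesday". Looking for agent = David, thing = the invoice, recipient = Amira with some other setting — fact (6) has on Monday there. Refuted.

0, 6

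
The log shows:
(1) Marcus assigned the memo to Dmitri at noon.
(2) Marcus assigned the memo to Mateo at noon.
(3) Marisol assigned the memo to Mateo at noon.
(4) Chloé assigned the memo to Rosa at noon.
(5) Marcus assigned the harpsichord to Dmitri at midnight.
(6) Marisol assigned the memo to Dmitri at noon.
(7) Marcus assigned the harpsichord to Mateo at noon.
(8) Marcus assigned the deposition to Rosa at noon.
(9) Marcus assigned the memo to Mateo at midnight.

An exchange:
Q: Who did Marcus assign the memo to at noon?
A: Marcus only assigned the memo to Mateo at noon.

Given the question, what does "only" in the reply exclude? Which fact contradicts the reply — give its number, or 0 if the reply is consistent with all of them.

1

The question "Who did ... to ...?" targets the recipient, so in the reply the focus falls on "Mateo".
"Only" then excludes alternative recipients while the background — agent = Marcus, thing = the memo, setting = at noon — is held fixed.
Fact (1) keeps agent = Marcus, thing = the memo, setting = at noon but has recipient = Dmitri; that refutes the reply.
(Fact (7) would refute a reading with focus on the thing — but that is not what the question asks.)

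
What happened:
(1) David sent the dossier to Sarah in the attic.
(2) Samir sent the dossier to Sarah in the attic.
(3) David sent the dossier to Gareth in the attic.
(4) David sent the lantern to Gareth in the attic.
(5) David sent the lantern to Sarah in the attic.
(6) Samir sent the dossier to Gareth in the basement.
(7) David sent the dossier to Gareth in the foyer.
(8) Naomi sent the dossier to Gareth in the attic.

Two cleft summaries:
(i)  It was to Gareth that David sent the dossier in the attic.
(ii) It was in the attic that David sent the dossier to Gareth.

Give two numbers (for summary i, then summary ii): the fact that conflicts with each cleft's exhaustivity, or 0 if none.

Summary (i) focuses "Gareth" (the recipient); background agent = David, thing = the dossier, setting = in the attic. Fact (1) matches that background with recipient = Sarah — refutes (i).
Summary (ii) focuses "in the attic" (the setting); background agent = David, thing = the dossier, recipient = Gareth. Fact (7) matches that background with setting = in the foyer — refutes (ii).

1, 7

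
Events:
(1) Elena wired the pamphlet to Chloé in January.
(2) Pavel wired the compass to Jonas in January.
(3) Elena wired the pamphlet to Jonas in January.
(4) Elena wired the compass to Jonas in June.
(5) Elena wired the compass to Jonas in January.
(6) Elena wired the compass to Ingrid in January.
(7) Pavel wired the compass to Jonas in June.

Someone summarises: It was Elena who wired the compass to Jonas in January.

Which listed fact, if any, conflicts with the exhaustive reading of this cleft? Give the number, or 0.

Focus of the cleft: "Elena" (the agent). Presupposed background: same thing, recipient, setting (the compass / Jonas / in January).
Exhaustivity: Elena is the only agent satisfying that background.
Fact (2) shares the background but with agent = Pavel; exhaustivity is violated.

2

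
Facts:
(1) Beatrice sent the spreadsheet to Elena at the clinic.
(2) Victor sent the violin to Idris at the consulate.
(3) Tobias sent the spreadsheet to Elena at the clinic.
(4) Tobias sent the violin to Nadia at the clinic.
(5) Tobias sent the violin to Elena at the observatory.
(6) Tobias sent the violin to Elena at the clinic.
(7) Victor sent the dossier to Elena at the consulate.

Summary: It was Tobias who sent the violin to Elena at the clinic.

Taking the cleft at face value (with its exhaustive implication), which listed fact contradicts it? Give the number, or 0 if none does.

Focus of the cleft: "Tobias" (the agent). Presupposed background: the violin as thing and Elena as recipient and at the clinic as setting.
Exhaustivity: Tobias is the only agent satisfying that background.
Every other fact differs from the presupposition on some backgrounded slot, so none challenges the exhaustivity.

0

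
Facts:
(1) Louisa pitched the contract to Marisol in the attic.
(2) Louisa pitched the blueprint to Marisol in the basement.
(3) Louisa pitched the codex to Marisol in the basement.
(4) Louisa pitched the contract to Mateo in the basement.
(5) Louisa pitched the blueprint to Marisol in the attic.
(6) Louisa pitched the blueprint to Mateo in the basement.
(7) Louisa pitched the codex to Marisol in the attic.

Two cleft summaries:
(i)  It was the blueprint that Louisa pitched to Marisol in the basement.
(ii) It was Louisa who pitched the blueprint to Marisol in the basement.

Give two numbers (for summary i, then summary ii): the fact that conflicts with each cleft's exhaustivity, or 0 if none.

Summary (i) focuses "the blueprint" (the thing); background Louisa as agent and Marisol as recipient and in the basement as setting. Fact (3) matches that background with thing = the codex — refutes (i).
Summary (ii) focuses "Louisa" (the agent); background the blueprint as thing and Marisol as recipient and in the basement as setting. No fact matches that background with a different agent, so 0.

3, 0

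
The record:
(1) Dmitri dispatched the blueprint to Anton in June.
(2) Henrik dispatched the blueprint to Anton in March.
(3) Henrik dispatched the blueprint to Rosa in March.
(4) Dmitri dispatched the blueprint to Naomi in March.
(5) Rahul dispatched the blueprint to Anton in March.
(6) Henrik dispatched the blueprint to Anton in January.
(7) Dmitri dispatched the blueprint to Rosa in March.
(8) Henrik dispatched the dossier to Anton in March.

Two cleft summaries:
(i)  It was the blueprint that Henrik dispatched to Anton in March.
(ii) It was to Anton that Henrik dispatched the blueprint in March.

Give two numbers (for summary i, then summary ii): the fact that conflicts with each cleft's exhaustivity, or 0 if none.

(i): focus "the blueprint". Looking for Henrik as agent and Anton as recipient and in March as setting with some other thing — fact (8) has the dossier there. Refuted.
(ii): focus "Anton". Looking for Henrik as agent and the blueprint as thing and in March as setting with some other recipient — fact (3) has Rosa there. Refuted.

8, 3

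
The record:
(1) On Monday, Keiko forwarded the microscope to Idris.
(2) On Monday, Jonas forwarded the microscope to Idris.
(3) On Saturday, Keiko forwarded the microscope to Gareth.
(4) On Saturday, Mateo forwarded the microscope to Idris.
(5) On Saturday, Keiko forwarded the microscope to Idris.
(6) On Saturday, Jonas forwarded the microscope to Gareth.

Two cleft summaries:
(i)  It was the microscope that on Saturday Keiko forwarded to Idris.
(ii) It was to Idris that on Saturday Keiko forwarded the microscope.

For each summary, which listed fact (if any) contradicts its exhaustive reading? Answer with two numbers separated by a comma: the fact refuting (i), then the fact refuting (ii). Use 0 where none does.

0, 3

(i): focus "the microscope". No fact shares same agent, recipient, setting (Keiko / Idris / on Saturday) with a different thing. 0.
(ii): focus "Idris". Looking for same agent, thing, setting (Keiko / the microscope / on Saturday) with some other recipient — fact (3) has Gareth there. Refuted.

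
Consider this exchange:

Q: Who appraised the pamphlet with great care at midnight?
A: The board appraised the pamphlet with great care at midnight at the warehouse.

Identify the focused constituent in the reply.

The wh-word "who" asks about the subject (agent).
In the answer, "the pamphlet", "with great care" and "at midnight" are given — repeated from the question.
"at the warehouse" is also new, but it specifies the location, which is not what the question asks about — so it is not the focus.
The constituent filling the subject (agent) gap is "the board"; that is the focus.

the board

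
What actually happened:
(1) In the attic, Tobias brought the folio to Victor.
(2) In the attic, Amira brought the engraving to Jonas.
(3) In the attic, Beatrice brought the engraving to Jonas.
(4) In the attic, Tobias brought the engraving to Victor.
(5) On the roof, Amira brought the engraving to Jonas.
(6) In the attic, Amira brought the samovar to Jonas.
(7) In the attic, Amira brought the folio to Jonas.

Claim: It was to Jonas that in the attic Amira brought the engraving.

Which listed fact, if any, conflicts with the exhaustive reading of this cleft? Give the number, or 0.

0

The cleft puts "Jonas" in focus and presupposes the open proposition with agent = Amira, thing = the engraving, setting = in the attic.
The exhaustive reading says no other recipient fits that background.
Every other fact differs from the presupposition on some backgrounded slot, so none challenges the exhaustivity.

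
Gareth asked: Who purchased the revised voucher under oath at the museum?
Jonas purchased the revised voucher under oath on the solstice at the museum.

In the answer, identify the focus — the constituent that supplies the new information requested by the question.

Jonas

The wh-word "who" asks about the subject (agent).
In the answer, "the revised voucher", "under oath" and "at the museum" are given — repeated from the question.
"on the solstice" is also new, but it specifies the time, which is not what the question asks about — so it is not the focus.
The constituent filling the subject (agent) gap is "Jonas"; that is the focus.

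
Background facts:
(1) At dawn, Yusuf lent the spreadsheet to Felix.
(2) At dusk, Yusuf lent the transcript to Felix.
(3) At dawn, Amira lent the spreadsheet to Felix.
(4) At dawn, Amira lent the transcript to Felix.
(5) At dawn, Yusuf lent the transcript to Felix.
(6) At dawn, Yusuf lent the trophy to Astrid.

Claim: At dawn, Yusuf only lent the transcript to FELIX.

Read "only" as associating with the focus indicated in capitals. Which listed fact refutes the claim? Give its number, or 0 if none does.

0

The capitals mark "Felix" as focus. So "only" rules out other recipients, with the rest (Yusuf as agent and the transcript as thing and at dawn as setting) as background.
Every other fact changes something in the background, not just the recipient. Nothing refutes the claim.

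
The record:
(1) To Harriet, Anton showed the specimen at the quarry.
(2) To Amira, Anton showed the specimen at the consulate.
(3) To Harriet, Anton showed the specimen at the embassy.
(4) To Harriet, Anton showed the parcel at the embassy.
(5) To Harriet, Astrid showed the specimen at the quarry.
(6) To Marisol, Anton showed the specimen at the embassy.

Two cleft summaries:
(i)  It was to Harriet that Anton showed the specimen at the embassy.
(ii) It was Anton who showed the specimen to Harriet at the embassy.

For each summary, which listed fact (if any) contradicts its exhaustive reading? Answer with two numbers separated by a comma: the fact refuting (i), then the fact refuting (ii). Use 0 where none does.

(i): focus "Harriet". Looking for agent = Anton, thing = the specimen, setting = at the embassy with some other recipient — fact (6) has Marisol there. Refuted.
(ii): focus "Anton". No fact shares thing = the specimen, recipient = Harriet, setting = at the embassy with a different agent. 0.

6, 0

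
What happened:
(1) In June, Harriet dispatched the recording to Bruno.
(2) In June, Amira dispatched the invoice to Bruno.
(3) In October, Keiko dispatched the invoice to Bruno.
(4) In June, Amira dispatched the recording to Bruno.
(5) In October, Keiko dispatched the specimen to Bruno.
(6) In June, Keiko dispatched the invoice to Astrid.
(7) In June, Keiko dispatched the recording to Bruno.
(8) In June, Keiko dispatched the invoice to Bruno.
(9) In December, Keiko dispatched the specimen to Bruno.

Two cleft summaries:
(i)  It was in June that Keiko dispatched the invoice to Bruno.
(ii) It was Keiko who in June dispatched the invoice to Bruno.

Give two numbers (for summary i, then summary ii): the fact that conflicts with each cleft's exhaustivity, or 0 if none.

3, 2

Summary (i) focuses "in June" (the setting); background same agent, thing, recipient (Keiko / the invoice / Bruno). Fact (3) matches that background with setting = in October — refutes (i).
Summary (ii) focuses "Keiko" (the agent); background same thing, recipient, setting (the invoice / Bruno / in June). Fact (2) matches that background with agent = Amira — refutes (ii).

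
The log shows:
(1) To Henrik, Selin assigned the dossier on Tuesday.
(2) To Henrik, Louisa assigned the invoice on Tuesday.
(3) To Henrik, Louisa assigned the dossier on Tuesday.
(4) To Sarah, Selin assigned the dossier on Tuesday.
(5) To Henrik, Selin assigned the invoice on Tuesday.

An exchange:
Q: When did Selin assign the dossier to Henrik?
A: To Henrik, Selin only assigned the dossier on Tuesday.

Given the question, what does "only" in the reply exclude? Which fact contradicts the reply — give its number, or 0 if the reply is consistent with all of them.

The question "When did ...?" targets the setting, so in the reply the focus falls on "on Tuesday".
So "only" ranges over settings; the rest (same agent, thing, recipient (Selin / the dossier / Henrik)) is presupposed.
No listed fact shares that background with another setting. Nothing contradicts the reply.
(Fact (5) would refute a reading with focus on the thing — but that is not what the question asks.)

0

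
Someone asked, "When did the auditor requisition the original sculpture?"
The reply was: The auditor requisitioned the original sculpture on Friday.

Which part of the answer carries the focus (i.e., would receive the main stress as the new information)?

The wh-word "when" asks about the time.
In the answer, "the auditor" and "the original sculpture" are given — repeated from the question.
The constituent filling the time gap is "on Friday"; that is the focus and would carry nuclear stress.

on Friday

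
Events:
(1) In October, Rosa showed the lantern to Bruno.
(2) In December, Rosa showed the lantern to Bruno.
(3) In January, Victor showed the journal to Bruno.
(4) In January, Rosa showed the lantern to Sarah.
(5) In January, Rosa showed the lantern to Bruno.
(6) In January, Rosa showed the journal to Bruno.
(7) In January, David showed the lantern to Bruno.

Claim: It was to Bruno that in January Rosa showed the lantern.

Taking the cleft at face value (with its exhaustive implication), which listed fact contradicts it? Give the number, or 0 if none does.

4

Focus of the cleft: "Bruno" (the recipient). Presupposed background: Rosa as agent and the lantern as thing and in January as setting.
The exhaustive reading says no other recipient fits that background.
But fact (4) also has Rosa as agent and the lantern as thing and in January as setting, with recipient = Sarah — so the exhaustive reading fails.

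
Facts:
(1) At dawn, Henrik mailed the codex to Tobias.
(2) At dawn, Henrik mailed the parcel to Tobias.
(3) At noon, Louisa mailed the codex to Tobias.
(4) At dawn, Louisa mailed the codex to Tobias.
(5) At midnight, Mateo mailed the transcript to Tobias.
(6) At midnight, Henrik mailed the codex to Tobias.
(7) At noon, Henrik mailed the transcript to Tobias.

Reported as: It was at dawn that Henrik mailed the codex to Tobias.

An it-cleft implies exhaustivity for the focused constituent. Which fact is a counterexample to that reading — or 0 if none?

Focus of the cleft: "at dawn" (the setting). Presupposed background: same agent, thing, recipient (Henrik / the codex / Tobias).
The exhaustive reading says no other setting fits that background.
But fact (6) also has same agent, thing, recipient (Henrik / the codex / Tobias), with setting = at midnight — so the exhaustive reading fails.

6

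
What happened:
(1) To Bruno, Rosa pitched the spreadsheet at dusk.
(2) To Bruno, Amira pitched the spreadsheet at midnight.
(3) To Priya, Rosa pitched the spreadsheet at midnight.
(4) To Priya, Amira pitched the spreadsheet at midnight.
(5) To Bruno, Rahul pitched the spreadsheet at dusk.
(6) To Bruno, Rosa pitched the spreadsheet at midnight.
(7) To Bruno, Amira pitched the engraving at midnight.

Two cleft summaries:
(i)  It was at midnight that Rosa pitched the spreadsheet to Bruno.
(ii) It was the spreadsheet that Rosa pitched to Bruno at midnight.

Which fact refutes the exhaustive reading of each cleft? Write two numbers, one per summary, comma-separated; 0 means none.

1, 0

Summary (i) focuses "at midnight" (the setting); background Rosa as agent and the spreadsheet as thing and Bruno as recipient. Fact (1) matches that background with setting = at dusk — refutes (i).
Summary (ii) focuses "the spreadsheet" (the thing); background Rosa as agent and Bruno as recipient and at midnight as setting. No fact matches that background with a different thing, so 0.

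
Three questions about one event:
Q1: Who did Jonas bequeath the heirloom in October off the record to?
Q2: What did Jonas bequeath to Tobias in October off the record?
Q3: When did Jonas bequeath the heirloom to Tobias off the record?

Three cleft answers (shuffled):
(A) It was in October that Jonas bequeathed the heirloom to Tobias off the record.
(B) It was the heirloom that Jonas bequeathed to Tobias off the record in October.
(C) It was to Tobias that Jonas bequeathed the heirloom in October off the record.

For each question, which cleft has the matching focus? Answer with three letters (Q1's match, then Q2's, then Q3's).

Q1 asks about the recipient; cleft (C) focuses "to Tobias", which is the recipient — so Q1 → C.
Q2 asks about the direct object; cleft (B) focuses "the heirloom", which is the direct object — so Q2 → B.
Q3 asks about the time; cleft (A) focuses "in October", which is the time — so Q3 → A.
Mapping: Q1→C, Q2→B, Q3→A.

CBA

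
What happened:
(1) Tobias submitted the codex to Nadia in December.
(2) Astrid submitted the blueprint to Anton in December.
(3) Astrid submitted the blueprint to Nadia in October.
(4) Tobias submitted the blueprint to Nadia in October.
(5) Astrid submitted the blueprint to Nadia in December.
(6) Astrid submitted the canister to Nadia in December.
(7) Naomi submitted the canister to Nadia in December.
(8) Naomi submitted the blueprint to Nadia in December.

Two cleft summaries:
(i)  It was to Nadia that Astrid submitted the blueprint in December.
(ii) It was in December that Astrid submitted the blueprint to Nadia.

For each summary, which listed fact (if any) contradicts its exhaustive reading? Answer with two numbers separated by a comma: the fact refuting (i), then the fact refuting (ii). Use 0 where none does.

2, 3

Summary (i) focuses "Nadia" (the recipient); background agent = Astrid, thing = the blueprint, setting = in December. Fact (2) matches that background with recipient = Anton — refutes (i).
Summary (ii) focuses "in December" (the setting); background agent = Astrid, thing = the blueprint, recipient = Nadia. Fact (3) matches that background with setting = in October — refutes (ii).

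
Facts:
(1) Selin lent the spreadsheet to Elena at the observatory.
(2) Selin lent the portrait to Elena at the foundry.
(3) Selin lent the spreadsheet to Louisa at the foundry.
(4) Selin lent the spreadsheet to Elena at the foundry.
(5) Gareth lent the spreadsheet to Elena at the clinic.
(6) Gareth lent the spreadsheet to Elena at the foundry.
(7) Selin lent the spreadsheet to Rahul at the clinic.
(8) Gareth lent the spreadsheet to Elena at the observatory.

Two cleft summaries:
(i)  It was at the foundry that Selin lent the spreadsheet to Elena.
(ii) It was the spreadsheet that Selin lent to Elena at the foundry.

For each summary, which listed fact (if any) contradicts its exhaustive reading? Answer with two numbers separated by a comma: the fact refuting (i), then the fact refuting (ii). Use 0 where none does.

1, 2

(i): focus "at the foundry". Looking for Selin as agent and the spreadsheet as thing and Elena as recipient with some other setting — fact (1) has at the observatory there. Refuted.
(ii): focus "the spreadsheet". Looking for Selin as agent and Elena as recipient and at the foundry as setting with some other thing — fact (2) has the portrait there. Refuted.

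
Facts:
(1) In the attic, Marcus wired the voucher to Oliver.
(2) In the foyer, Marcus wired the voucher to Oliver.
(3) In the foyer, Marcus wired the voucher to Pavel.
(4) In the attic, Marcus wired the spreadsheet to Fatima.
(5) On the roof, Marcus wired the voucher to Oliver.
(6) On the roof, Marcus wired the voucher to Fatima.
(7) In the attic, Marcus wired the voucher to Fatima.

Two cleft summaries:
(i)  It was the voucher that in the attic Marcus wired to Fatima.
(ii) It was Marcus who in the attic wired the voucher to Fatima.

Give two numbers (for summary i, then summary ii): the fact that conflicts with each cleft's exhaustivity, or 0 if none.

Summary (i) focuses "the voucher" (the thing); background same agent, recipient, setting (Marcus / Fatima / in the attic). Fact (4) matches that background with thing = the spreadsheet — refutes (i).
Summary (ii) focuses "Marcus" (the agent); background same thing, recipient, setting (the voucher / Fatima / in the attic). No fact matches that background with a different agent, so 0.

4, 0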